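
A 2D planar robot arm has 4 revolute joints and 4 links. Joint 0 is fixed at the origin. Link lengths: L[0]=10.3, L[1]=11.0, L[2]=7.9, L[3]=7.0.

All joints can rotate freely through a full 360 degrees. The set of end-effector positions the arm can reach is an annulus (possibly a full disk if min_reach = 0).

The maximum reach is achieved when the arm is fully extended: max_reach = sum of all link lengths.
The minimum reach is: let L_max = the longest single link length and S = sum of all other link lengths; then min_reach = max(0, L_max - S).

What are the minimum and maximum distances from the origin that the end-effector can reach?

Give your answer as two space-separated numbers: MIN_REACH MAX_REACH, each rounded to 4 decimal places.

Link lengths: [10.3, 11.0, 7.9, 7.0]
max_reach = 10.3 + 11 + 7.9 + 7 = 36.2
L_max = max([10.3, 11.0, 7.9, 7.0]) = 11
S (sum of others) = 36.2 - 11 = 25.2
min_reach = max(0, 11 - 25.2) = max(0, -14.2) = 0

Answer: 0.0000 36.2000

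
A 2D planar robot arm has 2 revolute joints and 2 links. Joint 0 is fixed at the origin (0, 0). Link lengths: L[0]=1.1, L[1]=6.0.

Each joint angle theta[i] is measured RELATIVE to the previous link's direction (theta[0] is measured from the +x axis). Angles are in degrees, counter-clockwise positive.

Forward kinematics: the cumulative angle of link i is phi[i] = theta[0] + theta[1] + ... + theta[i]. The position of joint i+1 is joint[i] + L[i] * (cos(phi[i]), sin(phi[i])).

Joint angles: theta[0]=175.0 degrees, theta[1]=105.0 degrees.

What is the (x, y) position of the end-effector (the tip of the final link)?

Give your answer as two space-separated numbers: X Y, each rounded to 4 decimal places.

joint[0] = (0.0000, 0.0000)  (base)
link 0: phi[0] = 175 = 175 deg
  cos(175 deg) = -0.9962, sin(175 deg) = 0.0872
  joint[1] = (0.0000, 0.0000) + 1.1 * (-0.9962, 0.0872) = (0.0000 + -1.0958, 0.0000 + 0.0959) = (-1.0958, 0.0959)
link 1: phi[1] = 175 + 105 = 280 deg
  cos(280 deg) = 0.1736, sin(280 deg) = -0.9848
  joint[2] = (-1.0958, 0.0959) + 6 * (0.1736, -0.9848) = (-1.0958 + 1.0419, 0.0959 + -5.9088) = (-0.0539, -5.8130)
End effector: (-0.0539, -5.8130)

Answer: -0.0539 -5.8130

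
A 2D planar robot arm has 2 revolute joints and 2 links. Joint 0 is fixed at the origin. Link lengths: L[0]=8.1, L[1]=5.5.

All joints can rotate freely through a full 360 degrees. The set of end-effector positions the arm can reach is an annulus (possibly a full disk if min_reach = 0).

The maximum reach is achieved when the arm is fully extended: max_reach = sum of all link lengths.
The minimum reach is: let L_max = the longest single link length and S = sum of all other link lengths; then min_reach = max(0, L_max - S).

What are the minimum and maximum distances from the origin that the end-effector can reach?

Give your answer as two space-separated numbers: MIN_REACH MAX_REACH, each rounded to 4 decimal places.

Answer: 2.6000 13.6000

Derivation:
Link lengths: [8.1, 5.5]
max_reach = 8.1 + 5.5 = 13.6
L_max = max([8.1, 5.5]) = 8.1
S (sum of others) = 13.6 - 8.1 = 5.5
min_reach = max(0, 8.1 - 5.5) = max(0, 2.6) = 2.6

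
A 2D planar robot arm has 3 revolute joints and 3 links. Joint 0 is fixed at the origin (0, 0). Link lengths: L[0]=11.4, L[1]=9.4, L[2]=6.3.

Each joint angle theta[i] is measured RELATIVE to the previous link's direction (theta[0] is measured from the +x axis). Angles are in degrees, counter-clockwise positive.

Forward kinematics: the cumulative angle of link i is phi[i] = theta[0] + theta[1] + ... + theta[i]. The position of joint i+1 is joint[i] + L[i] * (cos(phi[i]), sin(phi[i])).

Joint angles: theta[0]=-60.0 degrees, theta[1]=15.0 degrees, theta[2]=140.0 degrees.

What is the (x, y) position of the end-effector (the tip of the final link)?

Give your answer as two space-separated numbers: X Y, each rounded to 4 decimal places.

joint[0] = (0.0000, 0.0000)  (base)
link 0: phi[0] = -60 = -60 deg
  cos(-60 deg) = 0.5000, sin(-60 deg) = -0.8660
  joint[1] = (0.0000, 0.0000) + 11.4 * (0.5000, -0.8660) = (0.0000 + 5.7000, 0.0000 + -9.8727) = (5.7000, -9.8727)
link 1: phi[1] = -60 + 15 = -45 deg
  cos(-45 deg) = 0.7071, sin(-45 deg) = -0.7071
  joint[2] = (5.7000, -9.8727) + 9.4 * (0.7071, -0.7071) = (5.7000 + 6.6468, -9.8727 + -6.6468) = (12.3468, -16.5195)
link 2: phi[2] = -60 + 15 + 140 = 95 deg
  cos(95 deg) = -0.0872, sin(95 deg) = 0.9962
  joint[3] = (12.3468, -16.5195) + 6.3 * (-0.0872, 0.9962) = (12.3468 + -0.5491, -16.5195 + 6.2760) = (11.7977, -10.2435)
End effector: (11.7977, -10.2435)

Answer: 11.7977 -10.2435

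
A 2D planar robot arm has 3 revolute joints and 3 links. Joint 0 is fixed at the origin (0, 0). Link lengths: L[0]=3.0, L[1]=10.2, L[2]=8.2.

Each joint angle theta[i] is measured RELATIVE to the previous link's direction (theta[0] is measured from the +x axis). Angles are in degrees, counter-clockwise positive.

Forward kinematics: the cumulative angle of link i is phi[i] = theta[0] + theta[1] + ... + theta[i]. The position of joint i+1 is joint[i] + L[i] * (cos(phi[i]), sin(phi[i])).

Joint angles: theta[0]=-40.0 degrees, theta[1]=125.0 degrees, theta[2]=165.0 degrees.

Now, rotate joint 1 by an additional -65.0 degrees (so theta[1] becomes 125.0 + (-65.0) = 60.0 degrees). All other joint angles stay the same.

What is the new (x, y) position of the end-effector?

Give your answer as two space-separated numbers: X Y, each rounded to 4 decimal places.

joint[0] = (0.0000, 0.0000)  (base)
link 0: phi[0] = -40 = -40 deg
  cos(-40 deg) = 0.7660, sin(-40 deg) = -0.6428
  joint[1] = (0.0000, 0.0000) + 3 * (0.7660, -0.6428) = (0.0000 + 2.2981, 0.0000 + -1.9284) = (2.2981, -1.9284)
link 1: phi[1] = -40 + 60 = 20 deg
  cos(20 deg) = 0.9397, sin(20 deg) = 0.3420
  joint[2] = (2.2981, -1.9284) + 10.2 * (0.9397, 0.3420) = (2.2981 + 9.5849, -1.9284 + 3.4886) = (11.8830, 1.5602)
link 2: phi[2] = -40 + 60 + 165 = 185 deg
  cos(185 deg) = -0.9962, sin(185 deg) = -0.0872
  joint[3] = (11.8830, 1.5602) + 8.2 * (-0.9962, -0.0872) = (11.8830 + -8.1688, 1.5602 + -0.7147) = (3.7142, 0.8456)
End effector: (3.7142, 0.8456)

Answer: 3.7142 0.8456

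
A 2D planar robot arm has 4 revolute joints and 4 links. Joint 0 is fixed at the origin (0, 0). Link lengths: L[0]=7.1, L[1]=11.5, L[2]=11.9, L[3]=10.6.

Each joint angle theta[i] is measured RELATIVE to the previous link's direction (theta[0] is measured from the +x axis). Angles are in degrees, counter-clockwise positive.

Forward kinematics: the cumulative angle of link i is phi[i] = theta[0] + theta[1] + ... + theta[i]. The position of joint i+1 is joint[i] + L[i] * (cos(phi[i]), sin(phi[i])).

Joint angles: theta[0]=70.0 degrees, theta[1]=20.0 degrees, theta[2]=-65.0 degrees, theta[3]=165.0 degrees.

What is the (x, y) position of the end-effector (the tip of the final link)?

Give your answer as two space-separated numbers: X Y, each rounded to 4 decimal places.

Answer: 2.7744 21.3603

Derivation:
joint[0] = (0.0000, 0.0000)  (base)
link 0: phi[0] = 70 = 70 deg
  cos(70 deg) = 0.3420, sin(70 deg) = 0.9397
  joint[1] = (0.0000, 0.0000) + 7.1 * (0.3420, 0.9397) = (0.0000 + 2.4283, 0.0000 + 6.6718) = (2.4283, 6.6718)
link 1: phi[1] = 70 + 20 = 90 deg
  cos(90 deg) = 0.0000, sin(90 deg) = 1.0000
  joint[2] = (2.4283, 6.6718) + 11.5 * (0.0000, 1.0000) = (2.4283 + 0.0000, 6.6718 + 11.5000) = (2.4283, 18.1718)
link 2: phi[2] = 70 + 20 + -65 = 25 deg
  cos(25 deg) = 0.9063, sin(25 deg) = 0.4226
  joint[3] = (2.4283, 18.1718) + 11.9 * (0.9063, 0.4226) = (2.4283 + 10.7851, 18.1718 + 5.0292) = (13.2134, 23.2010)
link 3: phi[3] = 70 + 20 + -65 + 165 = 190 deg
  cos(190 deg) = -0.9848, sin(190 deg) = -0.1736
  joint[4] = (13.2134, 23.2010) + 10.6 * (-0.9848, -0.1736) = (13.2134 + -10.4390, 23.2010 + -1.8407) = (2.7744, 21.3603)
End effector: (2.7744, 21.3603)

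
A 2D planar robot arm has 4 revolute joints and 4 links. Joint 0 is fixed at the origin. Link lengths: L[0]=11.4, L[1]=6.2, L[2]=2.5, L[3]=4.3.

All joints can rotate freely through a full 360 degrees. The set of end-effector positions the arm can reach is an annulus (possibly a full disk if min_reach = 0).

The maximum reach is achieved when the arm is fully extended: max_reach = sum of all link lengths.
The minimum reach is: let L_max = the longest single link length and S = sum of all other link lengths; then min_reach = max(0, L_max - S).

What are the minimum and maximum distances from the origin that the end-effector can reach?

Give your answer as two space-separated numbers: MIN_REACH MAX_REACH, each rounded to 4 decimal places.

Link lengths: [11.4, 6.2, 2.5, 4.3]
max_reach = 11.4 + 6.2 + 2.5 + 4.3 = 24.4
L_max = max([11.4, 6.2, 2.5, 4.3]) = 11.4
S (sum of others) = 24.4 - 11.4 = 13
min_reach = max(0, 11.4 - 13) = max(0, -1.6) = 0

Answer: 0.0000 24.4000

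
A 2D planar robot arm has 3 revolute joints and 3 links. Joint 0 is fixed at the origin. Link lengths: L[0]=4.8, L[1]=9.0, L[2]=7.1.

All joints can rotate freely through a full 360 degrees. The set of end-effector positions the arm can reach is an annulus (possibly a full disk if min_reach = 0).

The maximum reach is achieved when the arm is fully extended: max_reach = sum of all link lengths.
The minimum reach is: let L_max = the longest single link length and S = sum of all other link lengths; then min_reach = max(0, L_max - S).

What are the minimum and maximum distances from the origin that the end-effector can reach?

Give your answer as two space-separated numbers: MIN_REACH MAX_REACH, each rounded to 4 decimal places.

Link lengths: [4.8, 9.0, 7.1]
max_reach = 4.8 + 9 + 7.1 = 20.9
L_max = max([4.8, 9.0, 7.1]) = 9
S (sum of others) = 20.9 - 9 = 11.9
min_reach = max(0, 9 - 11.9) = max(0, -2.9) = 0

Answer: 0.0000 20.9000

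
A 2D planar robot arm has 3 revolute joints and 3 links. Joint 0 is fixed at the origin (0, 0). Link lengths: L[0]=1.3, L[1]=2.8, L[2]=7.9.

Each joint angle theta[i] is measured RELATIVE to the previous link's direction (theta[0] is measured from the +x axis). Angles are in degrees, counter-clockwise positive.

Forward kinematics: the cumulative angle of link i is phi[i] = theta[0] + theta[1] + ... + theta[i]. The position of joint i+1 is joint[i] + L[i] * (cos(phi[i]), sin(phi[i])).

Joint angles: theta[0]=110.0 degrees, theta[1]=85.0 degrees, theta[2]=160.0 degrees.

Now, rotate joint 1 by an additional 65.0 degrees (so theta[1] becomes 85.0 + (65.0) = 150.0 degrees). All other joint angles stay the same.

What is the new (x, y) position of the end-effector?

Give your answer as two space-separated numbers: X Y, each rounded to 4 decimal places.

Answer: 3.0192 5.3057

Derivation:
joint[0] = (0.0000, 0.0000)  (base)
link 0: phi[0] = 110 = 110 deg
  cos(110 deg) = -0.3420, sin(110 deg) = 0.9397
  joint[1] = (0.0000, 0.0000) + 1.3 * (-0.3420, 0.9397) = (0.0000 + -0.4446, 0.0000 + 1.2216) = (-0.4446, 1.2216)
link 1: phi[1] = 110 + 150 = 260 deg
  cos(260 deg) = -0.1736, sin(260 deg) = -0.9848
  joint[2] = (-0.4446, 1.2216) + 2.8 * (-0.1736, -0.9848) = (-0.4446 + -0.4862, 1.2216 + -2.7575) = (-0.9308, -1.5359)
link 2: phi[2] = 110 + 150 + 160 = 420 deg
  cos(420 deg) = 0.5000, sin(420 deg) = 0.8660
  joint[3] = (-0.9308, -1.5359) + 7.9 * (0.5000, 0.8660) = (-0.9308 + 3.9500, -1.5359 + 6.8416) = (3.0192, 5.3057)
End effector: (3.0192, 5.3057)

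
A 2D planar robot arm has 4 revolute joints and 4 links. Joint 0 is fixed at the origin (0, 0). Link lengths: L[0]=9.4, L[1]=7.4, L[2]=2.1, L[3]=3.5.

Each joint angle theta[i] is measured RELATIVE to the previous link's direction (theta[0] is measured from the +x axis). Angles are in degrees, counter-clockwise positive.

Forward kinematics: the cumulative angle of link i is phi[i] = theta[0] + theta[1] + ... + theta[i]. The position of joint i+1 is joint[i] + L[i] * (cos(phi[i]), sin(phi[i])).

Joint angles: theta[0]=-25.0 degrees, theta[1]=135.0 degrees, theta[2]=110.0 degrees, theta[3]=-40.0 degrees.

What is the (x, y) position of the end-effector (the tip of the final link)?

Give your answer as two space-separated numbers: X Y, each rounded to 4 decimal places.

Answer: 0.8797 1.6313

Derivation:
joint[0] = (0.0000, 0.0000)  (base)
link 0: phi[0] = -25 = -25 deg
  cos(-25 deg) = 0.9063, sin(-25 deg) = -0.4226
  joint[1] = (0.0000, 0.0000) + 9.4 * (0.9063, -0.4226) = (0.0000 + 8.5193, 0.0000 + -3.9726) = (8.5193, -3.9726)
link 1: phi[1] = -25 + 135 = 110 deg
  cos(110 deg) = -0.3420, sin(110 deg) = 0.9397
  joint[2] = (8.5193, -3.9726) + 7.4 * (-0.3420, 0.9397) = (8.5193 + -2.5309, -3.9726 + 6.9537) = (5.9883, 2.9811)
link 2: phi[2] = -25 + 135 + 110 = 220 deg
  cos(220 deg) = -0.7660, sin(220 deg) = -0.6428
  joint[3] = (5.9883, 2.9811) + 2.1 * (-0.7660, -0.6428) = (5.9883 + -1.6087, 2.9811 + -1.3499) = (4.3797, 1.6313)
link 3: phi[3] = -25 + 135 + 110 + -40 = 180 deg
  cos(180 deg) = -1.0000, sin(180 deg) = 0.0000
  joint[4] = (4.3797, 1.6313) + 3.5 * (-1.0000, 0.0000) = (4.3797 + -3.5000, 1.6313 + 0.0000) = (0.8797, 1.6313)
End effector: (0.8797, 1.6313)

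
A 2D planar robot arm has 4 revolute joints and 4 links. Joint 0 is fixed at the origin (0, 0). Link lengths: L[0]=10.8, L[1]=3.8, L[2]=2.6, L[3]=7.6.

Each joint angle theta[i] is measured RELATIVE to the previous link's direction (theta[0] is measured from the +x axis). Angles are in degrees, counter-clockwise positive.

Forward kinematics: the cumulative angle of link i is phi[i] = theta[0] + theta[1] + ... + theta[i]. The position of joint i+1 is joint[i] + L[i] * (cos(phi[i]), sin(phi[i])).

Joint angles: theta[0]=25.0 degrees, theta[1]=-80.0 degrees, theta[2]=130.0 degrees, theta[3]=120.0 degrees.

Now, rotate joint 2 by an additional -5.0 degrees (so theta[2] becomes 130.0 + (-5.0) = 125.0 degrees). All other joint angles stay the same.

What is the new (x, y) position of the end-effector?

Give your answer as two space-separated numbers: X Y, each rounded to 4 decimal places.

joint[0] = (0.0000, 0.0000)  (base)
link 0: phi[0] = 25 = 25 deg
  cos(25 deg) = 0.9063, sin(25 deg) = 0.4226
  joint[1] = (0.0000, 0.0000) + 10.8 * (0.9063, 0.4226) = (0.0000 + 9.7881, 0.0000 + 4.5643) = (9.7881, 4.5643)
link 1: phi[1] = 25 + -80 = -55 deg
  cos(-55 deg) = 0.5736, sin(-55 deg) = -0.8192
  joint[2] = (9.7881, 4.5643) + 3.8 * (0.5736, -0.8192) = (9.7881 + 2.1796, 4.5643 + -3.1128) = (11.9677, 1.4515)
link 2: phi[2] = 25 + -80 + 125 = 70 deg
  cos(70 deg) = 0.3420, sin(70 deg) = 0.9397
  joint[3] = (11.9677, 1.4515) + 2.6 * (0.3420, 0.9397) = (11.9677 + 0.8893, 1.4515 + 2.4432) = (12.8570, 3.8947)
link 3: phi[3] = 25 + -80 + 125 + 120 = 190 deg
  cos(190 deg) = -0.9848, sin(190 deg) = -0.1736
  joint[4] = (12.8570, 3.8947) + 7.6 * (-0.9848, -0.1736) = (12.8570 + -7.4845, 3.8947 + -1.3197) = (5.3724, 2.5750)
End effector: (5.3724, 2.5750)

Answer: 5.3724 2.5750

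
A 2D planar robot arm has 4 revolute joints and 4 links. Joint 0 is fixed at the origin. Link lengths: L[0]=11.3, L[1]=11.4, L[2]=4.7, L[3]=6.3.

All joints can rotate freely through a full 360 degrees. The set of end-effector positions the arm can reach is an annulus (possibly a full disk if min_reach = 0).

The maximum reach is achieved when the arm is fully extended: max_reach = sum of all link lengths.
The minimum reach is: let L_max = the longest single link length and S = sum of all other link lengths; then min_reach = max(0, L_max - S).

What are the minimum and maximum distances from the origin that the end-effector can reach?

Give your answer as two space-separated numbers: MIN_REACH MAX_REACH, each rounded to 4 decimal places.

Link lengths: [11.3, 11.4, 4.7, 6.3]
max_reach = 11.3 + 11.4 + 4.7 + 6.3 = 33.7
L_max = max([11.3, 11.4, 4.7, 6.3]) = 11.4
S (sum of others) = 33.7 - 11.4 = 22.3
min_reach = max(0, 11.4 - 22.3) = max(0, -10.9) = 0

Answer: 0.0000 33.7000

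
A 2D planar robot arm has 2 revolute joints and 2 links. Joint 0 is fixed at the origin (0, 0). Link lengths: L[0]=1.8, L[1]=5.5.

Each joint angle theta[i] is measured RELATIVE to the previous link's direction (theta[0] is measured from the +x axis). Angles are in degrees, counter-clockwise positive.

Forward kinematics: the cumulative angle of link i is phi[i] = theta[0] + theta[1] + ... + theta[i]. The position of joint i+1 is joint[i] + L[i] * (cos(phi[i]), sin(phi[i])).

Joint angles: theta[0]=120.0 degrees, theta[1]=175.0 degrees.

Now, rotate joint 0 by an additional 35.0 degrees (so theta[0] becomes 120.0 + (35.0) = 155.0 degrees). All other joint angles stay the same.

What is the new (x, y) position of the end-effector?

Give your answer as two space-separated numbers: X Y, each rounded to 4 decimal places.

joint[0] = (0.0000, 0.0000)  (base)
link 0: phi[0] = 155 = 155 deg
  cos(155 deg) = -0.9063, sin(155 deg) = 0.4226
  joint[1] = (0.0000, 0.0000) + 1.8 * (-0.9063, 0.4226) = (0.0000 + -1.6314, 0.0000 + 0.7607) = (-1.6314, 0.7607)
link 1: phi[1] = 155 + 175 = 330 deg
  cos(330 deg) = 0.8660, sin(330 deg) = -0.5000
  joint[2] = (-1.6314, 0.7607) + 5.5 * (0.8660, -0.5000) = (-1.6314 + 4.7631, 0.7607 + -2.7500) = (3.1318, -1.9893)
End effector: (3.1318, -1.9893)

Answer: 3.1318 -1.9893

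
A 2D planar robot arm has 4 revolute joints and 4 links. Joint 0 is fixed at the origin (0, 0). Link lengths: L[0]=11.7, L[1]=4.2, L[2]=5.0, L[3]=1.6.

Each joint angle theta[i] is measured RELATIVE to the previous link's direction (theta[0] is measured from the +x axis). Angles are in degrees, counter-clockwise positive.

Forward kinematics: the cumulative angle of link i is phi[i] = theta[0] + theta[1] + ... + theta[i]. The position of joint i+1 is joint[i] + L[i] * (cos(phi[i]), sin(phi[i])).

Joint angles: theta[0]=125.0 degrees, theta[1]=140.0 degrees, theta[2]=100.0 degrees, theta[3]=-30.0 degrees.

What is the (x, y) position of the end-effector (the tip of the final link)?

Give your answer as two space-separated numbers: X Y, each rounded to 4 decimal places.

Answer: -0.6458 5.1597

Derivation:
joint[0] = (0.0000, 0.0000)  (base)
link 0: phi[0] = 125 = 125 deg
  cos(125 deg) = -0.5736, sin(125 deg) = 0.8192
  joint[1] = (0.0000, 0.0000) + 11.7 * (-0.5736, 0.8192) = (0.0000 + -6.7108, 0.0000 + 9.5841) = (-6.7108, 9.5841)
link 1: phi[1] = 125 + 140 = 265 deg
  cos(265 deg) = -0.0872, sin(265 deg) = -0.9962
  joint[2] = (-6.7108, 9.5841) + 4.2 * (-0.0872, -0.9962) = (-6.7108 + -0.3661, 9.5841 + -4.1840) = (-7.0769, 5.4001)
link 2: phi[2] = 125 + 140 + 100 = 365 deg
  cos(365 deg) = 0.9962, sin(365 deg) = 0.0872
  joint[3] = (-7.0769, 5.4001) + 5 * (0.9962, 0.0872) = (-7.0769 + 4.9810, 5.4001 + 0.4358) = (-2.0959, 5.8358)
link 3: phi[3] = 125 + 140 + 100 + -30 = 335 deg
  cos(335 deg) = 0.9063, sin(335 deg) = -0.4226
  joint[4] = (-2.0959, 5.8358) + 1.6 * (0.9063, -0.4226) = (-2.0959 + 1.4501, 5.8358 + -0.6762) = (-0.6458, 5.1597)
End effector: (-0.6458, 5.1597)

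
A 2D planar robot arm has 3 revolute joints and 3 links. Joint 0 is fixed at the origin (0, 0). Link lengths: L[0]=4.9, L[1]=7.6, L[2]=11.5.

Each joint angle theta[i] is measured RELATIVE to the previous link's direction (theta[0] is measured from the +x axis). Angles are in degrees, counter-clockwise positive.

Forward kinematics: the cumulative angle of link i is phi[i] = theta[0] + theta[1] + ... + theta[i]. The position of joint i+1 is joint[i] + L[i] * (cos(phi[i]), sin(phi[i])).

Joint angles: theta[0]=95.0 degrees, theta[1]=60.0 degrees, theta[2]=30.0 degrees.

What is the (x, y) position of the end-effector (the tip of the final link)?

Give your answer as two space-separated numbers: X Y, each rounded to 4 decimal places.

Answer: -18.7712 7.0910

Derivation:
joint[0] = (0.0000, 0.0000)  (base)
link 0: phi[0] = 95 = 95 deg
  cos(95 deg) = -0.0872, sin(95 deg) = 0.9962
  joint[1] = (0.0000, 0.0000) + 4.9 * (-0.0872, 0.9962) = (0.0000 + -0.4271, 0.0000 + 4.8814) = (-0.4271, 4.8814)
link 1: phi[1] = 95 + 60 = 155 deg
  cos(155 deg) = -0.9063, sin(155 deg) = 0.4226
  joint[2] = (-0.4271, 4.8814) + 7.6 * (-0.9063, 0.4226) = (-0.4271 + -6.8879, 4.8814 + 3.2119) = (-7.3150, 8.0933)
link 2: phi[2] = 95 + 60 + 30 = 185 deg
  cos(185 deg) = -0.9962, sin(185 deg) = -0.0872
  joint[3] = (-7.3150, 8.0933) + 11.5 * (-0.9962, -0.0872) = (-7.3150 + -11.4562, 8.0933 + -1.0023) = (-18.7712, 7.0910)
End effector: (-18.7712, 7.0910)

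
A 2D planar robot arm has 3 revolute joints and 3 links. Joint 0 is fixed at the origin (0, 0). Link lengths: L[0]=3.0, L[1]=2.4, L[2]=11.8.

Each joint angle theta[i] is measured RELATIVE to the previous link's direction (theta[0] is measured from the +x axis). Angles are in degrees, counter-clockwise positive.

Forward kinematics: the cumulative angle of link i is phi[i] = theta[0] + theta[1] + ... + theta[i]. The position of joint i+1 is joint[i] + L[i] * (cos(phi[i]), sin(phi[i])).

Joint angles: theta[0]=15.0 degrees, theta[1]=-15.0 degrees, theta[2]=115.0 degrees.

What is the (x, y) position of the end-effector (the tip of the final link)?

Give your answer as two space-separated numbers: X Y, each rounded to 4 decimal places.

Answer: 0.3109 11.4709

Derivation:
joint[0] = (0.0000, 0.0000)  (base)
link 0: phi[0] = 15 = 15 deg
  cos(15 deg) = 0.9659, sin(15 deg) = 0.2588
  joint[1] = (0.0000, 0.0000) + 3 * (0.9659, 0.2588) = (0.0000 + 2.8978, 0.0000 + 0.7765) = (2.8978, 0.7765)
link 1: phi[1] = 15 + -15 = 0 deg
  cos(0 deg) = 1.0000, sin(0 deg) = 0.0000
  joint[2] = (2.8978, 0.7765) + 2.4 * (1.0000, 0.0000) = (2.8978 + 2.4000, 0.7765 + 0.0000) = (5.2978, 0.7765)
link 2: phi[2] = 15 + -15 + 115 = 115 deg
  cos(115 deg) = -0.4226, sin(115 deg) = 0.9063
  joint[3] = (5.2978, 0.7765) + 11.8 * (-0.4226, 0.9063) = (5.2978 + -4.9869, 0.7765 + 10.6944) = (0.3109, 11.4709)
End effector: (0.3109, 11.4709)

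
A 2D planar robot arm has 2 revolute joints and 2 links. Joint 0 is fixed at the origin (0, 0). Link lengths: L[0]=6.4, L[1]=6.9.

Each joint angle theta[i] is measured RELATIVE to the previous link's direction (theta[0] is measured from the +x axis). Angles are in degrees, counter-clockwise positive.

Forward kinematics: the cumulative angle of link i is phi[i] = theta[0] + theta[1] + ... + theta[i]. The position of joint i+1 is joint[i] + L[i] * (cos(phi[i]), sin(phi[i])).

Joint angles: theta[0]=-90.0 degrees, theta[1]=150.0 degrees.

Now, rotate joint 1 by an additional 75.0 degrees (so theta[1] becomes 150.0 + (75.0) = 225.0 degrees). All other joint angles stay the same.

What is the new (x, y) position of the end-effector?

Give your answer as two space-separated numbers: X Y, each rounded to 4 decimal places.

Answer: -4.8790 -1.5210

Derivation:
joint[0] = (0.0000, 0.0000)  (base)
link 0: phi[0] = -90 = -90 deg
  cos(-90 deg) = 0.0000, sin(-90 deg) = -1.0000
  joint[1] = (0.0000, 0.0000) + 6.4 * (0.0000, -1.0000) = (0.0000 + 0.0000, 0.0000 + -6.4000) = (0.0000, -6.4000)
link 1: phi[1] = -90 + 225 = 135 deg
  cos(135 deg) = -0.7071, sin(135 deg) = 0.7071
  joint[2] = (0.0000, -6.4000) + 6.9 * (-0.7071, 0.7071) = (0.0000 + -4.8790, -6.4000 + 4.8790) = (-4.8790, -1.5210)
End effector: (-4.8790, -1.5210)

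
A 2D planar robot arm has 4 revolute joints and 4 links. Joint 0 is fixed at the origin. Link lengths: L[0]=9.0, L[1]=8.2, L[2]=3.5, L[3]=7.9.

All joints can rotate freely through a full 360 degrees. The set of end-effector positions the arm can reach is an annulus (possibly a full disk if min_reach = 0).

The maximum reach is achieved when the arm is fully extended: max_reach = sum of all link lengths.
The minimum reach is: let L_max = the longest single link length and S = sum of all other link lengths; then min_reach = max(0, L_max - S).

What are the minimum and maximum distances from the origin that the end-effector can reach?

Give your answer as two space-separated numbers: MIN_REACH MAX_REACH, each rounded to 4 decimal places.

Link lengths: [9.0, 8.2, 3.5, 7.9]
max_reach = 9 + 8.2 + 3.5 + 7.9 = 28.6
L_max = max([9.0, 8.2, 3.5, 7.9]) = 9
S (sum of others) = 28.6 - 9 = 19.6
min_reach = max(0, 9 - 19.6) = max(0, -10.6) = 0

Answer: 0.0000 28.6000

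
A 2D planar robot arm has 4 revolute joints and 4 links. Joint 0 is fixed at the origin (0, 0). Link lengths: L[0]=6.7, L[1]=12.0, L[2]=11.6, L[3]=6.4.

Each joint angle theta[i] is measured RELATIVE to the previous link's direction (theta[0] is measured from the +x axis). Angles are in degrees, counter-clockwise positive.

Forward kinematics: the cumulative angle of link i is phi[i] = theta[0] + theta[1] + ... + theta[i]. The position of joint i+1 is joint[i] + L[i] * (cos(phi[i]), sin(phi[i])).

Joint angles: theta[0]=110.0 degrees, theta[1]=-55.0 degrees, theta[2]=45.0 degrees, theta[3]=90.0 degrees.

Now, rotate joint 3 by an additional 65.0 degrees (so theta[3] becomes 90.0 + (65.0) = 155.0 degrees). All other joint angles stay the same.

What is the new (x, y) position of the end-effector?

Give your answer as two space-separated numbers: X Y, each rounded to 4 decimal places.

joint[0] = (0.0000, 0.0000)  (base)
link 0: phi[0] = 110 = 110 deg
  cos(110 deg) = -0.3420, sin(110 deg) = 0.9397
  joint[1] = (0.0000, 0.0000) + 6.7 * (-0.3420, 0.9397) = (0.0000 + -2.2915, 0.0000 + 6.2959) = (-2.2915, 6.2959)
link 1: phi[1] = 110 + -55 = 55 deg
  cos(55 deg) = 0.5736, sin(55 deg) = 0.8192
  joint[2] = (-2.2915, 6.2959) + 12 * (0.5736, 0.8192) = (-2.2915 + 6.8829, 6.2959 + 9.8298) = (4.5914, 16.1258)
link 2: phi[2] = 110 + -55 + 45 = 100 deg
  cos(100 deg) = -0.1736, sin(100 deg) = 0.9848
  joint[3] = (4.5914, 16.1258) + 11.6 * (-0.1736, 0.9848) = (4.5914 + -2.0143, 16.1258 + 11.4238) = (2.5771, 27.5495)
link 3: phi[3] = 110 + -55 + 45 + 155 = 255 deg
  cos(255 deg) = -0.2588, sin(255 deg) = -0.9659
  joint[4] = (2.5771, 27.5495) + 6.4 * (-0.2588, -0.9659) = (2.5771 + -1.6564, 27.5495 + -6.1819) = (0.9206, 21.3676)
End effector: (0.9206, 21.3676)

Answer: 0.9206 21.3676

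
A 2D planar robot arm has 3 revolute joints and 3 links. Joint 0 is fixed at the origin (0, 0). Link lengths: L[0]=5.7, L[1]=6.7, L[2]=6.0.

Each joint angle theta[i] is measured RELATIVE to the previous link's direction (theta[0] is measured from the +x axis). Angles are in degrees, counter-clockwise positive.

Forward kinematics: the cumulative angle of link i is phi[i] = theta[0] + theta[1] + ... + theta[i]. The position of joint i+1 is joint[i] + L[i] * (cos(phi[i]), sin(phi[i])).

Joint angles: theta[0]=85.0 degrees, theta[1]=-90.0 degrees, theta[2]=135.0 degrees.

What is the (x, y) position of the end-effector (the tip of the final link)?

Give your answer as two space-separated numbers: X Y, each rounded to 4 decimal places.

joint[0] = (0.0000, 0.0000)  (base)
link 0: phi[0] = 85 = 85 deg
  cos(85 deg) = 0.0872, sin(85 deg) = 0.9962
  joint[1] = (0.0000, 0.0000) + 5.7 * (0.0872, 0.9962) = (0.0000 + 0.4968, 0.0000 + 5.6783) = (0.4968, 5.6783)
link 1: phi[1] = 85 + -90 = -5 deg
  cos(-5 deg) = 0.9962, sin(-5 deg) = -0.0872
  joint[2] = (0.4968, 5.6783) + 6.7 * (0.9962, -0.0872) = (0.4968 + 6.6745, 5.6783 + -0.5839) = (7.1713, 5.0944)
link 2: phi[2] = 85 + -90 + 135 = 130 deg
  cos(130 deg) = -0.6428, sin(130 deg) = 0.7660
  joint[3] = (7.1713, 5.0944) + 6 * (-0.6428, 0.7660) = (7.1713 + -3.8567, 5.0944 + 4.5963) = (3.3146, 9.6906)
End effector: (3.3146, 9.6906)

Answer: 3.3146 9.6906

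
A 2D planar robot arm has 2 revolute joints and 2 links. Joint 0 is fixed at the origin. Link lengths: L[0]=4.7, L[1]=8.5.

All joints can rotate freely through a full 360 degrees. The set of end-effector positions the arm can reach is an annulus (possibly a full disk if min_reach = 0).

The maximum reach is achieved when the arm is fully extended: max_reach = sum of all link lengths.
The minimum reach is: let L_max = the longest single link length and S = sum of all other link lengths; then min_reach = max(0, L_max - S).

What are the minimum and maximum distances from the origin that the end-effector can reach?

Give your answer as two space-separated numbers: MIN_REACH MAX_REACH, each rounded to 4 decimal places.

Answer: 3.8000 13.2000

Derivation:
Link lengths: [4.7, 8.5]
max_reach = 4.7 + 8.5 = 13.2
L_max = max([4.7, 8.5]) = 8.5
S (sum of others) = 13.2 - 8.5 = 4.7
min_reach = max(0, 8.5 - 4.7) = max(0, 3.8) = 3.8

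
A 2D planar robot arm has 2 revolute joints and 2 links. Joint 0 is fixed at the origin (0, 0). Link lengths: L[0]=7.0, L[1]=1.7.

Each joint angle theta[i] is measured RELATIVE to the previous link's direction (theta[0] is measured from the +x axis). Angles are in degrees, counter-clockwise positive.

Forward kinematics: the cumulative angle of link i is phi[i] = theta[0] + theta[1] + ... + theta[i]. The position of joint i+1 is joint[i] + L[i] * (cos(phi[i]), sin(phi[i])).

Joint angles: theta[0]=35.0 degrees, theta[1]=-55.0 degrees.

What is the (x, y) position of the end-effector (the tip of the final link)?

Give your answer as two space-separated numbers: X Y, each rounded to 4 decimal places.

joint[0] = (0.0000, 0.0000)  (base)
link 0: phi[0] = 35 = 35 deg
  cos(35 deg) = 0.8192, sin(35 deg) = 0.5736
  joint[1] = (0.0000, 0.0000) + 7 * (0.8192, 0.5736) = (0.0000 + 5.7341, 0.0000 + 4.0150) = (5.7341, 4.0150)
link 1: phi[1] = 35 + -55 = -20 deg
  cos(-20 deg) = 0.9397, sin(-20 deg) = -0.3420
  joint[2] = (5.7341, 4.0150) + 1.7 * (0.9397, -0.3420) = (5.7341 + 1.5975, 4.0150 + -0.5814) = (7.3315, 3.4336)
End effector: (7.3315, 3.4336)

Answer: 7.3315 3.4336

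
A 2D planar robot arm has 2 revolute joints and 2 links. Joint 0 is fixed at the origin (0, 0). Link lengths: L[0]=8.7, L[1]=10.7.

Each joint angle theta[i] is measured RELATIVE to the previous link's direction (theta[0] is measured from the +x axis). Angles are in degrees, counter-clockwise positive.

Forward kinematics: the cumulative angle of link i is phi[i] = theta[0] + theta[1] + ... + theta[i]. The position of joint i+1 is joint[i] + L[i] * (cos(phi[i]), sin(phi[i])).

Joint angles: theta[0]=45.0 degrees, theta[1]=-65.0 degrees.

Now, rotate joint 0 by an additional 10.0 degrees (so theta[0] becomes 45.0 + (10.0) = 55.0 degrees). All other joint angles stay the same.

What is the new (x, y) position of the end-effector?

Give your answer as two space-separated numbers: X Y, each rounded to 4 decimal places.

joint[0] = (0.0000, 0.0000)  (base)
link 0: phi[0] = 55 = 55 deg
  cos(55 deg) = 0.5736, sin(55 deg) = 0.8192
  joint[1] = (0.0000, 0.0000) + 8.7 * (0.5736, 0.8192) = (0.0000 + 4.9901, 0.0000 + 7.1266) = (4.9901, 7.1266)
link 1: phi[1] = 55 + -65 = -10 deg
  cos(-10 deg) = 0.9848, sin(-10 deg) = -0.1736
  joint[2] = (4.9901, 7.1266) + 10.7 * (0.9848, -0.1736) = (4.9901 + 10.5374, 7.1266 + -1.8580) = (15.5276, 5.2686)
End effector: (15.5276, 5.2686)

Answer: 15.5276 5.2686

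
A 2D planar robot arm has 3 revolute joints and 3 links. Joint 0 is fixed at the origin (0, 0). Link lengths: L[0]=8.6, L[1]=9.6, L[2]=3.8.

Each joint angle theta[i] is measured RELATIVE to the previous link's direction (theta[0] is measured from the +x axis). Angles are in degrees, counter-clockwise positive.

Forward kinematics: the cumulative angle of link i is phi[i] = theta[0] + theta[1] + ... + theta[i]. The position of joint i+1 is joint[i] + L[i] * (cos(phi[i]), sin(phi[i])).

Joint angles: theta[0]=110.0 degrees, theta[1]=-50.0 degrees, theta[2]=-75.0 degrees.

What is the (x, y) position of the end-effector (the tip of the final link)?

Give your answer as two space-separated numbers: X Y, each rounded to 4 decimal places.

joint[0] = (0.0000, 0.0000)  (base)
link 0: phi[0] = 110 = 110 deg
  cos(110 deg) = -0.3420, sin(110 deg) = 0.9397
  joint[1] = (0.0000, 0.0000) + 8.6 * (-0.3420, 0.9397) = (0.0000 + -2.9414, 0.0000 + 8.0814) = (-2.9414, 8.0814)
link 1: phi[1] = 110 + -50 = 60 deg
  cos(60 deg) = 0.5000, sin(60 deg) = 0.8660
  joint[2] = (-2.9414, 8.0814) + 9.6 * (0.5000, 0.8660) = (-2.9414 + 4.8000, 8.0814 + 8.3138) = (1.8586, 16.3952)
link 2: phi[2] = 110 + -50 + -75 = -15 deg
  cos(-15 deg) = 0.9659, sin(-15 deg) = -0.2588
  joint[3] = (1.8586, 16.3952) + 3.8 * (0.9659, -0.2588) = (1.8586 + 3.6705, 16.3952 + -0.9835) = (5.5291, 15.4117)
End effector: (5.5291, 15.4117)

Answer: 5.5291 15.4117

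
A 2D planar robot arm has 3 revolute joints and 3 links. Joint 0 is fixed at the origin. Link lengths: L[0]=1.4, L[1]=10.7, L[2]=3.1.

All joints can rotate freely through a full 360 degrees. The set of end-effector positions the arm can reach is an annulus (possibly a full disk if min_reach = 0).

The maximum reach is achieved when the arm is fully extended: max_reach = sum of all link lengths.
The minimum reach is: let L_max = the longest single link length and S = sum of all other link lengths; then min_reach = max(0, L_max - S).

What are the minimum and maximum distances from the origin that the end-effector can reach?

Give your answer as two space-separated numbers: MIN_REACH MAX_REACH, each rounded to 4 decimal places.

Link lengths: [1.4, 10.7, 3.1]
max_reach = 1.4 + 10.7 + 3.1 = 15.2
L_max = max([1.4, 10.7, 3.1]) = 10.7
S (sum of others) = 15.2 - 10.7 = 4.5
min_reach = max(0, 10.7 - 4.5) = max(0, 6.2) = 6.2

Answer: 6.2000 15.2000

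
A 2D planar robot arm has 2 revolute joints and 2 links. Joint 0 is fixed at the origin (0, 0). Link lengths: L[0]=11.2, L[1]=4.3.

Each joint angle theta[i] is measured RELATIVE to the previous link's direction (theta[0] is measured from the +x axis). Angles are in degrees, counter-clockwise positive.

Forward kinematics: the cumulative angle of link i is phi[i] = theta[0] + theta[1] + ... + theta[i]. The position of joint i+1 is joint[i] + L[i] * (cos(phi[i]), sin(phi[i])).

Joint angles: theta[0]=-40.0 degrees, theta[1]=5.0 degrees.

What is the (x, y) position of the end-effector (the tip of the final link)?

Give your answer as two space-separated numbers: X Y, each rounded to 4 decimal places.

joint[0] = (0.0000, 0.0000)  (base)
link 0: phi[0] = -40 = -40 deg
  cos(-40 deg) = 0.7660, sin(-40 deg) = -0.6428
  joint[1] = (0.0000, 0.0000) + 11.2 * (0.7660, -0.6428) = (0.0000 + 8.5797, 0.0000 + -7.1992) = (8.5797, -7.1992)
link 1: phi[1] = -40 + 5 = -35 deg
  cos(-35 deg) = 0.8192, sin(-35 deg) = -0.5736
  joint[2] = (8.5797, -7.1992) + 4.3 * (0.8192, -0.5736) = (8.5797 + 3.5224, -7.1992 + -2.4664) = (12.1021, -9.6656)
End effector: (12.1021, -9.6656)

Answer: 12.1021 -9.6656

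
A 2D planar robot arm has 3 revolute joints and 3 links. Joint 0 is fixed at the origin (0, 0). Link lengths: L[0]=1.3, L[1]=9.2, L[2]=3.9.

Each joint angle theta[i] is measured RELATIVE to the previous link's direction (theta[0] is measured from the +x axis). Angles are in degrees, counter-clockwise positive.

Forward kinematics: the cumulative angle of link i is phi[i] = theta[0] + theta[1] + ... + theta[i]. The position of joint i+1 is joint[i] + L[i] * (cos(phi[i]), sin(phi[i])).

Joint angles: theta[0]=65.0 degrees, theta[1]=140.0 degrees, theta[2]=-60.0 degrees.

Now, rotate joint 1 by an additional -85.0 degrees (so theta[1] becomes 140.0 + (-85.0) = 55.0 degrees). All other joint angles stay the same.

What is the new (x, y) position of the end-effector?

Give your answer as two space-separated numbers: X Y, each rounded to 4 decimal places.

joint[0] = (0.0000, 0.0000)  (base)
link 0: phi[0] = 65 = 65 deg
  cos(65 deg) = 0.4226, sin(65 deg) = 0.9063
  joint[1] = (0.0000, 0.0000) + 1.3 * (0.4226, 0.9063) = (0.0000 + 0.5494, 0.0000 + 1.1782) = (0.5494, 1.1782)
link 1: phi[1] = 65 + 55 = 120 deg
  cos(120 deg) = -0.5000, sin(120 deg) = 0.8660
  joint[2] = (0.5494, 1.1782) + 9.2 * (-0.5000, 0.8660) = (0.5494 + -4.6000, 1.1782 + 7.9674) = (-4.0506, 9.1456)
link 2: phi[2] = 65 + 55 + -60 = 60 deg
  cos(60 deg) = 0.5000, sin(60 deg) = 0.8660
  joint[3] = (-4.0506, 9.1456) + 3.9 * (0.5000, 0.8660) = (-4.0506 + 1.9500, 9.1456 + 3.3775) = (-2.1006, 12.5231)
End effector: (-2.1006, 12.5231)

Answer: -2.1006 12.5231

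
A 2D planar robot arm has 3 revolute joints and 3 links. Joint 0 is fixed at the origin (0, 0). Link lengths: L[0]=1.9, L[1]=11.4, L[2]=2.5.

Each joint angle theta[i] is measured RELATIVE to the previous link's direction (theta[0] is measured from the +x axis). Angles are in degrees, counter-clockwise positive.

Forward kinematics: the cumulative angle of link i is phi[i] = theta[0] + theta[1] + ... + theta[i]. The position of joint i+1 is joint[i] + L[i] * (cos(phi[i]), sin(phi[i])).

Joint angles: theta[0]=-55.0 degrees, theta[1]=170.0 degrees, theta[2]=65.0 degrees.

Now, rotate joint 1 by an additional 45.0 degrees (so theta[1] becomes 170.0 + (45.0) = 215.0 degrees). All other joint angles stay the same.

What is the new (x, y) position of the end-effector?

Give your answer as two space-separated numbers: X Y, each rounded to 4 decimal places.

Answer: -11.3905 0.5749

Derivation:
joint[0] = (0.0000, 0.0000)  (base)
link 0: phi[0] = -55 = -55 deg
  cos(-55 deg) = 0.5736, sin(-55 deg) = -0.8192
  joint[1] = (0.0000, 0.0000) + 1.9 * (0.5736, -0.8192) = (0.0000 + 1.0898, 0.0000 + -1.5564) = (1.0898, -1.5564)
link 1: phi[1] = -55 + 215 = 160 deg
  cos(160 deg) = -0.9397, sin(160 deg) = 0.3420
  joint[2] = (1.0898, -1.5564) + 11.4 * (-0.9397, 0.3420) = (1.0898 + -10.7125, -1.5564 + 3.8990) = (-9.6227, 2.3426)
link 2: phi[2] = -55 + 215 + 65 = 225 deg
  cos(225 deg) = -0.7071, sin(225 deg) = -0.7071
  joint[3] = (-9.6227, 2.3426) + 2.5 * (-0.7071, -0.7071) = (-9.6227 + -1.7678, 2.3426 + -1.7678) = (-11.3905, 0.5749)
End effector: (-11.3905, 0.5749)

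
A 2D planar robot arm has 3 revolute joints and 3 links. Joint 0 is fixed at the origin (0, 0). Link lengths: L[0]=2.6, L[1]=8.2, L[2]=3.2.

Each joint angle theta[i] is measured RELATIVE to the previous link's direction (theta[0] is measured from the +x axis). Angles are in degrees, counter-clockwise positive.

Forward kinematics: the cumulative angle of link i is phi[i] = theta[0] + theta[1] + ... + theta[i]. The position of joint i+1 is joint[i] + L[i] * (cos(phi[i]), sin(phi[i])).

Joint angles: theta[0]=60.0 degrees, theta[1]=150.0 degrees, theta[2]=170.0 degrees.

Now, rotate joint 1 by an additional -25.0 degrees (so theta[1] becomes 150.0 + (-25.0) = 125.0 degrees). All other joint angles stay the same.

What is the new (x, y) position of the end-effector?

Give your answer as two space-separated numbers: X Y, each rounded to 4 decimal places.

joint[0] = (0.0000, 0.0000)  (base)
link 0: phi[0] = 60 = 60 deg
  cos(60 deg) = 0.5000, sin(60 deg) = 0.8660
  joint[1] = (0.0000, 0.0000) + 2.6 * (0.5000, 0.8660) = (0.0000 + 1.3000, 0.0000 + 2.2517) = (1.3000, 2.2517)
link 1: phi[1] = 60 + 125 = 185 deg
  cos(185 deg) = -0.9962, sin(185 deg) = -0.0872
  joint[2] = (1.3000, 2.2517) + 8.2 * (-0.9962, -0.0872) = (1.3000 + -8.1688, 2.2517 + -0.7147) = (-6.8688, 1.5370)
link 2: phi[2] = 60 + 125 + 170 = 355 deg
  cos(355 deg) = 0.9962, sin(355 deg) = -0.0872
  joint[3] = (-6.8688, 1.5370) + 3.2 * (0.9962, -0.0872) = (-6.8688 + 3.1878, 1.5370 + -0.2789) = (-3.6810, 1.2581)
End effector: (-3.6810, 1.2581)

Answer: -3.6810 1.2581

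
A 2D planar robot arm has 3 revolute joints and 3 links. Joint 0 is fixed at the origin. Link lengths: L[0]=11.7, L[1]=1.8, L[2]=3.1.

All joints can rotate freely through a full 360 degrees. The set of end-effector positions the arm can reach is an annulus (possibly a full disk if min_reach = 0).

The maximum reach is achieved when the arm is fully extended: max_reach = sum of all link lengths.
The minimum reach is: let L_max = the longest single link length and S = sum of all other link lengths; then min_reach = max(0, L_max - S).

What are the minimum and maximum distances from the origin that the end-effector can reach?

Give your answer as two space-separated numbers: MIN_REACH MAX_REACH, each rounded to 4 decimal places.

Answer: 6.8000 16.6000

Derivation:
Link lengths: [11.7, 1.8, 3.1]
max_reach = 11.7 + 1.8 + 3.1 = 16.6
L_max = max([11.7, 1.8, 3.1]) = 11.7
S (sum of others) = 16.6 - 11.7 = 4.9
min_reach = max(0, 11.7 - 4.9) = max(0, 6.8) = 6.8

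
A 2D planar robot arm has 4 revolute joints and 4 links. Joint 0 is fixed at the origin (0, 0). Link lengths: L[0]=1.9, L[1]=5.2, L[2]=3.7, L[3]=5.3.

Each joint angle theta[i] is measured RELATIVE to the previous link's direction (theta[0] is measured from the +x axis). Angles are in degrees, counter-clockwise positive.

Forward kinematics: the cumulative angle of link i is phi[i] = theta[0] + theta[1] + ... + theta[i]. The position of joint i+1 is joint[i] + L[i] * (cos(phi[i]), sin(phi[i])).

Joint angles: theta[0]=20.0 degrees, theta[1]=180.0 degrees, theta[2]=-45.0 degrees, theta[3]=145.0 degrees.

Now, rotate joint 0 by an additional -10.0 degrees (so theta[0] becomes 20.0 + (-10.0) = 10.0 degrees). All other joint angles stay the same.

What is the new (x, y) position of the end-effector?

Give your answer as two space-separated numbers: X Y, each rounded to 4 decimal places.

joint[0] = (0.0000, 0.0000)  (base)
link 0: phi[0] = 10 = 10 deg
  cos(10 deg) = 0.9848, sin(10 deg) = 0.1736
  joint[1] = (0.0000, 0.0000) + 1.9 * (0.9848, 0.1736) = (0.0000 + 1.8711, 0.0000 + 0.3299) = (1.8711, 0.3299)
link 1: phi[1] = 10 + 180 = 190 deg
  cos(190 deg) = -0.9848, sin(190 deg) = -0.1736
  joint[2] = (1.8711, 0.3299) + 5.2 * (-0.9848, -0.1736) = (1.8711 + -5.1210, 0.3299 + -0.9030) = (-3.2499, -0.5730)
link 2: phi[2] = 10 + 180 + -45 = 145 deg
  cos(145 deg) = -0.8192, sin(145 deg) = 0.5736
  joint[3] = (-3.2499, -0.5730) + 3.7 * (-0.8192, 0.5736) = (-3.2499 + -3.0309, -0.5730 + 2.1222) = (-6.2807, 1.5492)
link 3: phi[3] = 10 + 180 + -45 + 145 = 290 deg
  cos(290 deg) = 0.3420, sin(290 deg) = -0.9397
  joint[4] = (-6.2807, 1.5492) + 5.3 * (0.3420, -0.9397) = (-6.2807 + 1.8127, 1.5492 + -4.9804) = (-4.4680, -3.4312)
End effector: (-4.4680, -3.4312)

Answer: -4.4680 -3.4312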